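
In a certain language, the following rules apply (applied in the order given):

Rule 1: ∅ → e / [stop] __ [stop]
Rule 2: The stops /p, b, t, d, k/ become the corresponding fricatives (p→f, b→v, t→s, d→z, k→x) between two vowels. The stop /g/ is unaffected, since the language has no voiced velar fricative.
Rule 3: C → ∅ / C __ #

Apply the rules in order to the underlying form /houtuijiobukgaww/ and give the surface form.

Rule 1 (stop-cluster e-epenthesis): /k/ and /g/ form a stop–stop cluster, so [e] is inserted between them. /houtuijiobukgaww/ → houtuijiobukegaww.
Rule 2 (intervocalic spirantization): /t/ is a stop between vowels /u/ and /u/, so it spirantizes to the fricative [s]. /b/ is a stop between vowels /o/ and /u/, so it spirantizes to the fricative [v]. /k/ is a stop between vowels /u/ and /e/, so it spirantizes to the fricative [x]. /houtuijiobukegaww/ → housuijiovuxegaww.
Rule 3 (final cluster simplification): /w/ is the second consonant of a word-final cluster /ww/, so it deletes. /housuijiovuxegaww/ → housuijiovuxegaw.

housuijiovuxegaw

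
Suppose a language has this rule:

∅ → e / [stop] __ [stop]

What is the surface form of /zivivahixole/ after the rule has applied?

No segment of /zivivahixole/ meets the structural description of the rule, so the form surfaces unchanged.

zivivahixole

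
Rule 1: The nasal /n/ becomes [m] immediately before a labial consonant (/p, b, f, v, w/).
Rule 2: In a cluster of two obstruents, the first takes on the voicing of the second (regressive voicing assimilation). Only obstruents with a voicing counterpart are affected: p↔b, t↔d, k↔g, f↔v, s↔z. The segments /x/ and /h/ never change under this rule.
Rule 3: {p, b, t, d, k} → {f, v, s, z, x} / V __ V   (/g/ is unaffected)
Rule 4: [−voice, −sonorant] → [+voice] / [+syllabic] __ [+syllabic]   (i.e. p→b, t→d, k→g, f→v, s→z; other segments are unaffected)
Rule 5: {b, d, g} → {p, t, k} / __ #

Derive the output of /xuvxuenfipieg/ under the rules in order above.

xufxuemfiviek

Rule 1 (nasal place assimilation): /n/ precedes the labial consonant /f/, so it assimilates in place to [m]. /xuvxuenfipieg/ → xuvxuemfipieg.
Rule 2 (regressive voicing assimilation): /v/ precedes the voiceless obstruent /x/, so it devoices to [f] by assimilation. /xuvxuemfipieg/ → xufxuemfipieg.
Rule 3 (intervocalic spirantization): /p/ is a stop between vowels /i/ and /i/, so it spirantizes to the fricative [f]. /xufxuemfipieg/ → xufxuemfifieg.
Rule 4 (intervocalic voicing): /f/ is a voiceless obstruent between vowels /i/ and /i/, so it voices to [v]. /xufxuemfifieg/ → xufxuemfivieg.
Rule 5 (final devoicing): /g/ is a voiced stop in word-final position, so it devoices to [k]. /xufxuemfivieg/ → xufxuemfiviek.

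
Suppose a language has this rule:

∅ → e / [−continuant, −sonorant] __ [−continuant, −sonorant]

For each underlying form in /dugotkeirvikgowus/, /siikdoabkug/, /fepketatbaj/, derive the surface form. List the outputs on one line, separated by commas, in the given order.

dugotekeirvikegowus, siikedoabekug, fepeketatebaj

/dugotkeirvikgowus/: /t/ and /k/ form a stop–stop cluster, so [e] is inserted between them. /k/ and /g/ form a stop–stop cluster, so [e] is inserted between them. → [dugotekeirvikegowus].
/siikdoabkug/: /k/ and /d/ form a stop–stop cluster, so [e] is inserted between them. /b/ and /k/ form a stop–stop cluster, so [e] is inserted between them. → [siikedoabekug].
/fepketatbaj/: /p/ and /k/ form a stop–stop cluster, so [e] is inserted between them. /t/ and /b/ form a stop–stop cluster, so [e] is inserted between them. → [fepeketatebaj].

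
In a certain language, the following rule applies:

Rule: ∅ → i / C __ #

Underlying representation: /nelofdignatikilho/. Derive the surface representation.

nelofdignatikilho

No segment of /nelofdignatikilho/ meets the structural description of the rule, so the form surfaces unchanged.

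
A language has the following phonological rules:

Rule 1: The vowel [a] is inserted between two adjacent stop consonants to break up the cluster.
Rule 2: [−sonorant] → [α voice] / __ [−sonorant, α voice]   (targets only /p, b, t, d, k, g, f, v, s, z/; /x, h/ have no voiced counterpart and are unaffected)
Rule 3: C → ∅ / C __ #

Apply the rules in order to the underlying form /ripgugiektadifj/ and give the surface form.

Rule 1 (stop-cluster a-epenthesis): /p/ and /g/ form a stop–stop cluster, so [a] is inserted between them. /k/ and /t/ form a stop–stop cluster, so [a] is inserted between them. /ripgugiektadifj/ → ripagugiekatadifj.
Rule 2 (regressive voicing assimilation): no segment meets the environment; /ripagugiekatadifj/ is unchanged.
Rule 3 (final cluster simplification): /j/ is the second consonant of a word-final cluster /fj/, so it deletes. /ripagugiekatadifj/ → ripagugiekatadif.

ripagugiekatadif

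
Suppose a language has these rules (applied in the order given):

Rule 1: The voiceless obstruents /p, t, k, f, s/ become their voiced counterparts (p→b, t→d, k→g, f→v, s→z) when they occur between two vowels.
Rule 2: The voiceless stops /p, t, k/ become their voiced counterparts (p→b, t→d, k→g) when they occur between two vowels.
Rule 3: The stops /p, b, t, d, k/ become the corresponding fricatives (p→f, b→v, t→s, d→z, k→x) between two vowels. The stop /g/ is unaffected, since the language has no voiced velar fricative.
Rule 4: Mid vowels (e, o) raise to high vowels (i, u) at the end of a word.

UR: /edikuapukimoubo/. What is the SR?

eziguavugimouvu

Rule 1 (intervocalic voicing): /k/ is a voiceless obstruent between vowels /i/ and /u/, so it voices to [g]. /p/ is a voiceless obstruent between vowels /a/ and /u/, so it voices to [b]. /k/ is a voiceless obstruent between vowels /u/ and /i/, so it voices to [g]. /edikuapukimoubo/ → ediguabugimoubo.
Rule 2 (intervocalic voicing): no segment meets the environment; /ediguabugimoubo/ is unchanged.
Rule 3 (intervocalic spirantization): /d/ is a stop between vowels /e/ and /i/, so it spirantizes to the fricative [z]. /b/ is a stop between vowels /a/ and /u/, so it spirantizes to the fricative [v]. /b/ is a stop between vowels /u/ and /o/, so it spirantizes to the fricative [v]. /ediguabugimoubo/ → eziguavugimouvo.
Rule 4 (final vowel raising): /o/ is a mid vowel in word-final position, so it raises to [u]. /eziguavugimouvo/ → eziguavugimouvu.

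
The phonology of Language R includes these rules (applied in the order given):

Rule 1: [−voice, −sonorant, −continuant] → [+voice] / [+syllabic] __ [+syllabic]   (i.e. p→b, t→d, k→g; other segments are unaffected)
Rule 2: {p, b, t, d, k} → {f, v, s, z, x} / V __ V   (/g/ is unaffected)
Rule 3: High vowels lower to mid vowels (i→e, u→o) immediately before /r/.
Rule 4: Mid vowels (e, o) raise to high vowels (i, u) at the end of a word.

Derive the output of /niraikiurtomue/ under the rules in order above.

neraigiortomui

Rule 1 (intervocalic voicing): /k/ is a voiceless stop between vowels /i/ and /i/, so it voices to [g]. /niraikiurtomue/ → niraigiurtomue.
Rule 2 (intervocalic spirantization): no segment meets the environment; /niraigiurtomue/ is unchanged.
Rule 3 (pre-rhotic lowering): /i/ is a high vowel immediately before /r/, so it lowers to [e]. /u/ is a high vowel immediately before /r/, so it lowers to [o]. /niraigiurtomue/ → neraigiortomue.
Rule 4 (final vowel raising): /e/ is a mid vowel in word-final position, so it raises to [i]. /neraigiortomue/ → neraigiortomui.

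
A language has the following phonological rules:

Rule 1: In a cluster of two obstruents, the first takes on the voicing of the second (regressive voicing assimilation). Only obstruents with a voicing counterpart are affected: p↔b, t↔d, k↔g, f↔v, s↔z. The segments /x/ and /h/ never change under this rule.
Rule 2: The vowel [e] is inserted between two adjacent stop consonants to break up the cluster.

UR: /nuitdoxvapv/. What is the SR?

nuidedoxvabv

Rule 1 (regressive voicing assimilation): /t/ precedes the voiced obstruent /d/, so it voices to [d] by assimilation. /p/ precedes the voiced obstruent /v/, so it voices to [b] by assimilation. /nuitdoxvapv/ → nuiddoxvabv.
Rule 2 (stop-cluster e-epenthesis): /d/ and /d/ form a stop–stop cluster, so [e] is inserted between them. /nuiddoxvabv/ → nuidedoxvabv.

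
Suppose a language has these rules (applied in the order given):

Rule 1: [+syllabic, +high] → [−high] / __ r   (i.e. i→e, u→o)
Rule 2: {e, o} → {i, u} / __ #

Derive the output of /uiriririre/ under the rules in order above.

Rule 1 (pre-rhotic lowering): /i/ is a high vowel immediately before /r/, so it lowers to [e]. /i/ is a high vowel immediately before /r/, so it lowers to [e]. /i/ is a high vowel immediately before /r/, so it lowers to [e]. /i/ is a high vowel immediately before /r/, so it lowers to [e]. /uiriririre/ → uerererere.
Rule 2 (final vowel raising): /e/ is a mid vowel in word-final position, so it raises to [i]. /uerererere/ → uererereri.

uererereri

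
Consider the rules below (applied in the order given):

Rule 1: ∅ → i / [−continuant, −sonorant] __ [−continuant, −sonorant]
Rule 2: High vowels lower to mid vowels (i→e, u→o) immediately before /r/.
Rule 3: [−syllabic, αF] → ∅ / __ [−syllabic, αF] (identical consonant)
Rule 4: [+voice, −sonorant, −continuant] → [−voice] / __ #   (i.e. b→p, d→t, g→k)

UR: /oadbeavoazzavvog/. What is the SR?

oadibeavoazavok

Rule 1 (stop-cluster i-epenthesis): /d/ and /b/ form a stop–stop cluster, so [i] is inserted between them. /oadbeavoazzavvog/ → oadibeavoazzavvog.
Rule 2 (pre-rhotic lowering): no segment meets the environment; /oadibeavoazzavvog/ is unchanged.
Rule 3 (degemination): /zz/ is a geminate; the first /z/ deletes. /vv/ is a geminate; the first /v/ deletes. /oadibeavoazzavvog/ → oadibeavoazavog.
Rule 4 (final devoicing): /g/ is a voiced stop in word-final position, so it devoices to [k]. /oadibeavoazavog/ → oadibeavoazavok.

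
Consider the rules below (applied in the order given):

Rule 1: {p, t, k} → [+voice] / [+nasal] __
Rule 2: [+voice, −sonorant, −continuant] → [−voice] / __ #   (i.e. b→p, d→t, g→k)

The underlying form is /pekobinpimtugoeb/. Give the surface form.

pekobinbimdugoep

Rule 1 (post-nasal voicing): /p/ is a voiceless stop immediately after the nasal /n/, so it voices to [b]. /t/ is a voiceless stop immediately after the nasal /m/, so it voices to [d]. /pekobinpimtugoeb/ → pekobinbimdugoeb.
Rule 2 (final devoicing): /b/ is a voiced stop in word-final position, so it devoices to [p]. /pekobinbimdugoeb/ → pekobinbimdugoep.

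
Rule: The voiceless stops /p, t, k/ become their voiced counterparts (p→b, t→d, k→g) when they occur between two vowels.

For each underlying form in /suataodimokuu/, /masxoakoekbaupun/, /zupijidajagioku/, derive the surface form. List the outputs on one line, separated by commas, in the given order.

/suataodimokuu/: /t/ is a voiceless stop between vowels /a/ and /a/, so it voices to [d]. /k/ is a voiceless stop between vowels /o/ and /u/, so it voices to [g]. → [suadaodimoguu].
/masxoakoekbaupun/: /k/ is a voiceless stop between vowels /a/ and /o/, so it voices to [g]. /p/ is a voiceless stop between vowels /u/ and /u/, so it voices to [b]. → [masxoagoekbaubun].
/zupijidajagioku/: /p/ is a voiceless stop between vowels /u/ and /i/, so it voices to [b]. /k/ is a voiceless stop between vowels /o/ and /u/, so it voices to [g]. → [zubijidajagiogu].

suadaodimoguu, masxoagoekbaubun, zubijidajagiogu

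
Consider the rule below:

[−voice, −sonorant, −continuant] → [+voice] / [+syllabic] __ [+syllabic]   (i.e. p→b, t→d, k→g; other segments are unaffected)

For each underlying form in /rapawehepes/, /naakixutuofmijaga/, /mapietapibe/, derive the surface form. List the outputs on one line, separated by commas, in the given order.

rabawehebes, naagixuduofmijaga, mabiedabibe

/rapawehepes/: /p/ is a voiceless stop between vowels /a/ and /a/, so it voices to [b]. /p/ is a voiceless stop between vowels /e/ and /e/, so it voices to [b]. → [rabawehebes].
/naakixutuofmijaga/: /k/ is a voiceless stop between vowels /a/ and /i/, so it voices to [g]. /t/ is a voiceless stop between vowels /u/ and /u/, so it voices to [d]. → [naagixuduofmijaga].
/mapietapibe/: /p/ is a voiceless stop between vowels /a/ and /i/, so it voices to [b]. /t/ is a voiceless stop between vowels /e/ and /a/, so it voices to [d]. /p/ is a voiceless stop between vowels /a/ and /i/, so it voices to [b]. → [mabiedabibe].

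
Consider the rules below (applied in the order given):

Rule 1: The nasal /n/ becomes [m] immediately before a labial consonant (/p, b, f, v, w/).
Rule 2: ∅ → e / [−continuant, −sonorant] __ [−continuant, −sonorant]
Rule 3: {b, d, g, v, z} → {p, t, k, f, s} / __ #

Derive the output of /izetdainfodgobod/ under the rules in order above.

Rule 1 (nasal place assimilation): /n/ precedes the labial consonant /f/, so it assimilates in place to [m]. /izetdainfodgobod/ → izetdaimfodgobod.
Rule 2 (stop-cluster e-epenthesis): /t/ and /d/ form a stop–stop cluster, so [e] is inserted between them. /d/ and /g/ form a stop–stop cluster, so [e] is inserted between them. /izetdaimfodgobod/ → izetedaimfodegobod.
Rule 3 (final devoicing): /d/ is a voiced obstruent in word-final position, so it devoices to [t]. /izetedaimfodegobod/ → izetedaimfodegobot.

izetedaimfodegobot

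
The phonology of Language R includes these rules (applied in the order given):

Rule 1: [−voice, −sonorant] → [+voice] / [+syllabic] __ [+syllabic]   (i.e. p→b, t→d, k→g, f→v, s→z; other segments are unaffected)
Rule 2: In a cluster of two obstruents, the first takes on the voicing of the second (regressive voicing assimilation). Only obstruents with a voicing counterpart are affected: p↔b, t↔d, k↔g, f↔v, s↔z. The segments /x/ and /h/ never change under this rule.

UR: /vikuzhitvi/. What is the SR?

Rule 1 (intervocalic voicing): /k/ is a voiceless obstruent between vowels /i/ and /u/, so it voices to [g]. /vikuzhitvi/ → viguzhitvi.
Rule 2 (regressive voicing assimilation): /z/ precedes the voiceless obstruent /h/, so it devoices to [s] by assimilation. /t/ precedes the voiced obstruent /v/, so it voices to [d] by assimilation. /viguzhitvi/ → vigushidvi.

vigushidvi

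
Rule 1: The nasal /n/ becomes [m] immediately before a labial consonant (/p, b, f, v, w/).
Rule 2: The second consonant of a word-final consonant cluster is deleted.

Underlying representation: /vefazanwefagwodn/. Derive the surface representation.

vefazamwefagwod

Rule 1 (nasal place assimilation): /n/ precedes the labial consonant /w/, so it assimilates in place to [m]. /vefazanwefagwodn/ → vefazamwefagwodn.
Rule 2 (final cluster simplification): /n/ is the second consonant of a word-final cluster /dn/, so it deletes. /vefazamwefagwodn/ → vefazamwefagwod.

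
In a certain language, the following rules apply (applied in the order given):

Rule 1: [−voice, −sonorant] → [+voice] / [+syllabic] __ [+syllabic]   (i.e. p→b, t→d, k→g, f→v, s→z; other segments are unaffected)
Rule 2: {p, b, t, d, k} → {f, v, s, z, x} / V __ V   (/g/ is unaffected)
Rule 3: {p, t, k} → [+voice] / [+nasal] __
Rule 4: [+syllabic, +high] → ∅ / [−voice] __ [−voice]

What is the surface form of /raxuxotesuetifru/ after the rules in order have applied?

Rule 1 (intervocalic voicing): /t/ is a voiceless obstruent between vowels /o/ and /e/, so it voices to [d]. /s/ is a voiceless obstruent between vowels /e/ and /u/, so it voices to [z]. /t/ is a voiceless obstruent between vowels /e/ and /i/, so it voices to [d]. /raxuxotesuetifru/ → raxuxodezuedifru.
Rule 2 (intervocalic spirantization): /d/ is a stop between vowels /o/ and /e/, so it spirantizes to the fricative [z]. /d/ is a stop between vowels /e/ and /i/, so it spirantizes to the fricative [z]. /raxuxodezuedifru/ → raxuxozezuezifru.
Rule 3 (post-nasal voicing): no segment meets the environment; /raxuxozezuezifru/ is unchanged.
Rule 4 (high vowel syncope): /u/ is a high vowel flanked by voiceless consonants /x/ and /x/, so it deletes. /raxuxozezuezifru/ → raxxozezuezifru.

raxxozezuezifru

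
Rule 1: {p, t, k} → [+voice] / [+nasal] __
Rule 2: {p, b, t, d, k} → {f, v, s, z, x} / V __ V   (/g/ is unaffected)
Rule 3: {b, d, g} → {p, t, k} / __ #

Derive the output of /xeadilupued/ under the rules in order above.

Rule 1 (post-nasal voicing): no segment meets the environment; /xeadilupued/ is unchanged.
Rule 2 (intervocalic spirantization): /d/ is a stop between vowels /a/ and /i/, so it spirantizes to the fricative [z]. /p/ is a stop between vowels /u/ and /u/, so it spirantizes to the fricative [f]. /xeadilupued/ → xeazilufued.
Rule 3 (final devoicing): /d/ is a voiced stop in word-final position, so it devoices to [t]. /xeazilufued/ → xeazilufuet.

xeazilufuet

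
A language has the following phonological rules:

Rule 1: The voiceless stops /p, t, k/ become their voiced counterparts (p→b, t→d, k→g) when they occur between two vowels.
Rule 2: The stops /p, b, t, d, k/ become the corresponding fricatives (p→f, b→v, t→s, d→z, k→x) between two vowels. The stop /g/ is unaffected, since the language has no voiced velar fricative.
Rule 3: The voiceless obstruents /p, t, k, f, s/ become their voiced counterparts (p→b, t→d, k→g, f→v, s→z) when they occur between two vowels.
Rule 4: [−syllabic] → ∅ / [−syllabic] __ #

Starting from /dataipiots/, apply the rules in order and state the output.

dazaiviot

Rule 1 (intervocalic voicing): /t/ is a voiceless stop between vowels /a/ and /a/, so it voices to [d]. /p/ is a voiceless stop between vowels /i/ and /i/, so it voices to [b]. /dataipiots/ → dadaibiots.
Rule 2 (intervocalic spirantization): /d/ is a stop between vowels /a/ and /a/, so it spirantizes to the fricative [z]. /b/ is a stop between vowels /i/ and /i/, so it spirantizes to the fricative [v]. /dadaibiots/ → dazaiviots.
Rule 3 (intervocalic voicing): no segment meets the environment; /dazaiviots/ is unchanged.
Rule 4 (final cluster simplification): /s/ is the second consonant of a word-final cluster /ts/, so it deletes. /dazaiviots/ → dazaiviot.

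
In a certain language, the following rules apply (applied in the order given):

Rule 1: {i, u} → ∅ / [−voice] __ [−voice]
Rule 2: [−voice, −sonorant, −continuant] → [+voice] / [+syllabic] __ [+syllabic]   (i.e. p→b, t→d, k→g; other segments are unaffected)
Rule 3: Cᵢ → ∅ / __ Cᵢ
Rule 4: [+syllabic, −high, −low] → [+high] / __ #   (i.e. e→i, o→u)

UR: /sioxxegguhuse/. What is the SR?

Rule 1 (high vowel syncope): /u/ is a high vowel flanked by voiceless consonants /h/ and /s/, so it deletes. /sioxxegguhuse/ → sioxxegguhse.
Rule 2 (intervocalic voicing): no segment meets the environment; /sioxxegguhse/ is unchanged.
Rule 3 (degemination): /xx/ is a geminate; the first /x/ deletes. /gg/ is a geminate; the first /g/ deletes. /sioxxegguhse/ → sioxeguhse.
Rule 4 (final vowel raising): /e/ is a mid vowel in word-final position, so it raises to [i]. /sioxeguhse/ → sioxeguhsi.

sioxeguhsi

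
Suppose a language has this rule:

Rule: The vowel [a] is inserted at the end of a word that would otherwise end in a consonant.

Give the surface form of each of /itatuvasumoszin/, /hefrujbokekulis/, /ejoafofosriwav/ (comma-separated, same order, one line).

/itatuvasumoszin/: the form ends in the consonant /n/, so [a] is inserted word-finally. → [itatuvasumoszina].
/hefrujbokekulis/: the form ends in the consonant /s/, so [a] is inserted word-finally. → [hefrujbokekulisa].
/ejoafofosriwav/: the form ends in the consonant /v/, so [a] is inserted word-finally. → [ejoafofosriwava].

itatuvasumoszina, hefrujbokekulisa, ejoafofosriwava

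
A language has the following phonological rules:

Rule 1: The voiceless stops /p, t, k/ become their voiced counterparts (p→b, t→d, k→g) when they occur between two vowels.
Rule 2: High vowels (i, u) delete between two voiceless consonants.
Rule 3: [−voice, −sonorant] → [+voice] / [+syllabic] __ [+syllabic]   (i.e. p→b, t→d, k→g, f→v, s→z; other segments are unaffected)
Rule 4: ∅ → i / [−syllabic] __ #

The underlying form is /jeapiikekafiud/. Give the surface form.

Rule 1 (intervocalic voicing): /p/ is a voiceless stop between vowels /a/ and /i/, so it voices to [b]. /k/ is a voiceless stop between vowels /i/ and /e/, so it voices to [g]. /k/ is a voiceless stop between vowels /e/ and /a/, so it voices to [g]. /jeapiikekafiud/ → jeabiigegafiud.
Rule 2 (high vowel syncope): no segment meets the environment; /jeabiigegafiud/ is unchanged.
Rule 3 (intervocalic voicing): /f/ is a voiceless obstruent between vowels /a/ and /i/, so it voices to [v]. /jeabiigegafiud/ → jeabiigegaviud.
Rule 4 (final i-epenthesis): the form ends in the consonant /d/, so [i] is inserted word-finally. /jeabiigegaviud/ → jeabiigegaviudi.

jeabiigegaviudi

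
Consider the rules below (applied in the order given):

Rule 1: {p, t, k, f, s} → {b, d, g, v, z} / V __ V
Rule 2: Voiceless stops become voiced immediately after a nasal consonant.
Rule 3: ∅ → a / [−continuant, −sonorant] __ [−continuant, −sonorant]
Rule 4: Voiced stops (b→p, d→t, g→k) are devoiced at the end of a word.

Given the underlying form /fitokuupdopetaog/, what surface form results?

fidoguupadobedaok

Rule 1 (intervocalic voicing): /t/ is a voiceless obstruent between vowels /i/ and /o/, so it voices to [d]. /k/ is a voiceless obstruent between vowels /o/ and /u/, so it voices to [g]. /p/ is a voiceless obstruent between vowels /o/ and /e/, so it voices to [b]. /t/ is a voiceless obstruent between vowels /e/ and /a/, so it voices to [d]. /fitokuupdopetaog/ → fidoguupdobedaog.
Rule 2 (post-nasal voicing): no segment meets the environment; /fidoguupdobedaog/ is unchanged.
Rule 3 (stop-cluster a-epenthesis): /p/ and /d/ form a stop–stop cluster, so [a] is inserted between them. /fidoguupdobedaog/ → fidoguupadobedaog.
Rule 4 (final devoicing): /g/ is a voiced stop in word-final position, so it devoices to [k]. /fidoguupadobedaog/ → fidoguupadobedaok.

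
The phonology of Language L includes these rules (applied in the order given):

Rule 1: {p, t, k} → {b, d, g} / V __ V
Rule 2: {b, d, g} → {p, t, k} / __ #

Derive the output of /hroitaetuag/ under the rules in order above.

hroidaeduak

Rule 1 (intervocalic voicing): /t/ is a voiceless stop between vowels /i/ and /a/, so it voices to [d]. /t/ is a voiceless stop between vowels /e/ and /u/, so it voices to [d]. /hroitaetuag/ → hroidaeduag.
Rule 2 (final devoicing): /g/ is a voiced stop in word-final position, so it devoices to [k]. /hroidaeduag/ → hroidaeduak.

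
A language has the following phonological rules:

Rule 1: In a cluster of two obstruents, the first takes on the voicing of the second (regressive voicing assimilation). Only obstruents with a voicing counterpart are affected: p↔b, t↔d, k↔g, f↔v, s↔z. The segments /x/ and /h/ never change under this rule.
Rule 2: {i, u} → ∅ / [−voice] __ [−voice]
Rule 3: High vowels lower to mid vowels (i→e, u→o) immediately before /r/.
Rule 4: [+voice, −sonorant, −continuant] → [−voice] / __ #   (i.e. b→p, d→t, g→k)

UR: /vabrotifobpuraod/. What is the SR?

Rule 1 (regressive voicing assimilation): /b/ precedes the voiceless obstruent /p/, so it devoices to [p] by assimilation. /vabrotifobpuraod/ → vabrotifoppuraod.
Rule 2 (high vowel syncope): /i/ is a high vowel flanked by voiceless consonants /t/ and /f/, so it deletes. /vabrotifoppuraod/ → vabrotfoppuraod.
Rule 3 (pre-rhotic lowering): /u/ is a high vowel immediately before /r/, so it lowers to [o]. /vabrotfoppuraod/ → vabrotfopporaod.
Rule 4 (final devoicing): /d/ is a voiced stop in word-final position, so it devoices to [t]. /vabrotfopporaod/ → vabrotfopporaot.

vabrotfopporaot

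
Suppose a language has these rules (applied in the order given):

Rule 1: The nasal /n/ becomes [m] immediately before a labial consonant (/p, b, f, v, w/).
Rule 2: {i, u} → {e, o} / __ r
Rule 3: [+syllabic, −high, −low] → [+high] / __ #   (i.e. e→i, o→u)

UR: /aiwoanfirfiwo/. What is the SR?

Rule 1 (nasal place assimilation): /n/ precedes the labial consonant /f/, so it assimilates in place to [m]. /aiwoanfirfiwo/ → aiwoamfirfiwo.
Rule 2 (pre-rhotic lowering): /i/ is a high vowel immediately before /r/, so it lowers to [e]. /aiwoamfirfiwo/ → aiwoamferfiwo.
Rule 3 (final vowel raising): /o/ is a mid vowel in word-final position, so it raises to [u]. /aiwoamferfiwo/ → aiwoamferfiwu.

aiwoamferfiwu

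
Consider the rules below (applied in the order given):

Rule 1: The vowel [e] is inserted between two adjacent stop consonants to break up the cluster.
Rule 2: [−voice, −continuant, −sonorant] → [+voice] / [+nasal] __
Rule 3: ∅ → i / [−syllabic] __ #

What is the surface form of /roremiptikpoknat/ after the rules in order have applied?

Rule 1 (stop-cluster e-epenthesis): /p/ and /t/ form a stop–stop cluster, so [e] is inserted between them. /k/ and /p/ form a stop–stop cluster, so [e] is inserted between them. /roremiptikpoknat/ → roremipetikepoknat.
Rule 2 (post-nasal voicing): no segment meets the environment; /roremipetikepoknat/ is unchanged.
Rule 3 (final i-epenthesis): the form ends in the consonant /t/, so [i] is inserted word-finally. /roremipetikepoknat/ → roremipetikepoknati.

roremipetikepoknati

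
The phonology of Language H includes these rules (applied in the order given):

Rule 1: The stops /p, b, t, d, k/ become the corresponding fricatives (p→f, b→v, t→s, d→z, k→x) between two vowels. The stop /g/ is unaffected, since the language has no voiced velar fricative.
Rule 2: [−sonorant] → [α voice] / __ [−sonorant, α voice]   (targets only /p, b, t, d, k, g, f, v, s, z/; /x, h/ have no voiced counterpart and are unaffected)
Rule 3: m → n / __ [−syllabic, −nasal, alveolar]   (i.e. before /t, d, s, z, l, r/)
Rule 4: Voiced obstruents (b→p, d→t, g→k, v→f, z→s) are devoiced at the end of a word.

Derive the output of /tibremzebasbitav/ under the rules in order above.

tibrenzevazbisaf

Rule 1 (intervocalic spirantization): /b/ is a stop between vowels /e/ and /a/, so it spirantizes to the fricative [v]. /t/ is a stop between vowels /i/ and /a/, so it spirantizes to the fricative [s]. /tibremzebasbitav/ → tibremzevasbisav.
Rule 2 (regressive voicing assimilation): /s/ precedes the voiced obstruent /b/, so it voices to [z] by assimilation. /tibremzevasbisav/ → tibremzevazbisav.
Rule 3 (nasal place assimilation): /m/ precedes the alveolar consonant /z/, so it assimilates in place to [n]. /tibremzevazbisav/ → tibrenzevazbisav.
Rule 4 (final devoicing): /v/ is a voiced obstruent in word-final position, so it devoices to [f]. /tibrenzevazbisav/ → tibrenzevazbisaf.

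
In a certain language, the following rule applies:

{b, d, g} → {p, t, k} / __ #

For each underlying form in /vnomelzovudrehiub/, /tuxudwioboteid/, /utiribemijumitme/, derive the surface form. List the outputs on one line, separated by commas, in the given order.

vnomelzovudrehiup, tuxudwioboteit, utiribemijumitme

/vnomelzovudrehiub/: /b/ is a voiced stop in word-final position, so it devoices to [p]. → [vnomelzovudrehiup].
/tuxudwioboteid/: /d/ is a voiced stop in word-final position, so it devoices to [t]. → [tuxudwioboteit].
/utiribemijumitme/: the rule's environment is not met; surfaces unchanged as [utiribemijumitme].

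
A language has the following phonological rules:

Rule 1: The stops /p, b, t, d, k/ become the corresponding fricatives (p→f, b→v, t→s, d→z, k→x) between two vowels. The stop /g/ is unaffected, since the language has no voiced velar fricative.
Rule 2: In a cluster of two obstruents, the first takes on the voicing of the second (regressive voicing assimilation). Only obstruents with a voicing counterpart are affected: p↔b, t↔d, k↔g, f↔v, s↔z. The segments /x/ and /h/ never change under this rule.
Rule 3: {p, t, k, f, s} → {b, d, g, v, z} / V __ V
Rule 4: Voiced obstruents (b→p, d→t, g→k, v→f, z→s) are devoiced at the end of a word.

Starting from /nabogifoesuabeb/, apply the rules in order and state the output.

Rule 1 (intervocalic spirantization): /b/ is a stop between vowels /a/ and /o/, so it spirantizes to the fricative [v]. /b/ is a stop between vowels /a/ and /e/, so it spirantizes to the fricative [v]. /nabogifoesuabeb/ → navogifoesuaveb.
Rule 2 (regressive voicing assimilation): no segment meets the environment; /navogifoesuaveb/ is unchanged.
Rule 3 (intervocalic voicing): /f/ is a voiceless obstruent between vowels /i/ and /o/, so it voices to [v]. /s/ is a voiceless obstruent between vowels /e/ and /u/, so it voices to [z]. /navogifoesuaveb/ → navogivoezuaveb.
Rule 4 (final devoicing): /b/ is a voiced obstruent in word-final position, so it devoices to [p]. /navogivoezuaveb/ → navogivoezuavep.

navogivoezuavep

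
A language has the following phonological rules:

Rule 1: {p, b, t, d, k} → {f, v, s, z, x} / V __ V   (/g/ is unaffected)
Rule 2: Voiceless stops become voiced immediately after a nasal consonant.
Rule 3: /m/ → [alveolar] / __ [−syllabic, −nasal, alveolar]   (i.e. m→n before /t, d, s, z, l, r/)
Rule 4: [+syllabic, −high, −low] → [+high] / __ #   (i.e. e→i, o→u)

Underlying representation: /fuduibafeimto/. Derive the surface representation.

fuzuivafeindu

Rule 1 (intervocalic spirantization): /d/ is a stop between vowels /u/ and /u/, so it spirantizes to the fricative [z]. /b/ is a stop between vowels /i/ and /a/, so it spirantizes to the fricative [v]. /fuduibafeimto/ → fuzuivafeimto.
Rule 2 (post-nasal voicing): /t/ is a voiceless stop immediately after the nasal /m/, so it voices to [d]. /fuzuivafeimto/ → fuzuivafeimdo.
Rule 3 (nasal place assimilation): /m/ precedes the alveolar consonant /d/, so it assimilates in place to [n]. /fuzuivafeimdo/ → fuzuivafeindo.
Rule 4 (final vowel raising): /o/ is a mid vowel in word-final position, so it raises to [u]. /fuzuivafeindo/ → fuzuivafeindu.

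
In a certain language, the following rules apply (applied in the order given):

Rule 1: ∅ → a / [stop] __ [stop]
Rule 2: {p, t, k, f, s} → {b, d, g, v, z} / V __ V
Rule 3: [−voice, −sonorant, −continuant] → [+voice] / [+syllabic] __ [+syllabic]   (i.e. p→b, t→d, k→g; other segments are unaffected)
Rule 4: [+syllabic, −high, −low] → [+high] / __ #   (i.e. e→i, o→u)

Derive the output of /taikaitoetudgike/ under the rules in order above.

taigaidoedudagigi

Rule 1 (stop-cluster a-epenthesis): /d/ and /g/ form a stop–stop cluster, so [a] is inserted between them. /taikaitoetudgike/ → taikaitoetudagike.
Rule 2 (intervocalic voicing): /k/ is a voiceless obstruent between vowels /i/ and /a/, so it voices to [g]. /t/ is a voiceless obstruent between vowels /i/ and /o/, so it voices to [d]. /t/ is a voiceless obstruent between vowels /e/ and /u/, so it voices to [d]. /k/ is a voiceless obstruent between vowels /i/ and /e/, so it voices to [g]. /taikaitoetudagike/ → taigaidoedudagige.
Rule 3 (intervocalic voicing): no segment meets the environment; /taigaidoedudagige/ is unchanged.
Rule 4 (final vowel raising): /e/ is a mid vowel in word-final position, so it raises to [i]. /taigaidoedudagige/ → taigaidoedudagigi.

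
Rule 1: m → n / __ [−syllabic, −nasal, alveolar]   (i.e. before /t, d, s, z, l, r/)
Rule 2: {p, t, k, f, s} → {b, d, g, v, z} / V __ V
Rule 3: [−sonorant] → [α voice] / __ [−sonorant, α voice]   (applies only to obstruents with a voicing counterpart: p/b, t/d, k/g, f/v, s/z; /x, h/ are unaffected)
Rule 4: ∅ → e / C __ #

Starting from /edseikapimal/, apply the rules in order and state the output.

etseigabimale

Rule 1 (nasal place assimilation): no segment meets the environment; /edseikapimal/ is unchanged.
Rule 2 (intervocalic voicing): /k/ is a voiceless obstruent between vowels /i/ and /a/, so it voices to [g]. /p/ is a voiceless obstruent between vowels /a/ and /i/, so it voices to [b]. /edseikapimal/ → edseigabimal.
Rule 3 (regressive voicing assimilation): /d/ precedes the voiceless obstruent /s/, so it devoices to [t] by assimilation. /edseigabimal/ → etseigabimal.
Rule 4 (final e-epenthesis): the form ends in the consonant /l/, so [e] is inserted word-finally. /etseigabimal/ → etseigabimale.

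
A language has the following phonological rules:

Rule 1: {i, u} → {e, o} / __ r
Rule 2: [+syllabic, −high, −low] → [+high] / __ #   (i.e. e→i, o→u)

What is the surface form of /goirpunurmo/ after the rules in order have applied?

Rule 1 (pre-rhotic lowering): /i/ is a high vowel immediately before /r/, so it lowers to [e]. /u/ is a high vowel immediately before /r/, so it lowers to [o]. /goirpunurmo/ → goerpunormo.
Rule 2 (final vowel raising): /o/ is a mid vowel in word-final position, so it raises to [u]. /goerpunormo/ → goerpunormu.

goerpunormu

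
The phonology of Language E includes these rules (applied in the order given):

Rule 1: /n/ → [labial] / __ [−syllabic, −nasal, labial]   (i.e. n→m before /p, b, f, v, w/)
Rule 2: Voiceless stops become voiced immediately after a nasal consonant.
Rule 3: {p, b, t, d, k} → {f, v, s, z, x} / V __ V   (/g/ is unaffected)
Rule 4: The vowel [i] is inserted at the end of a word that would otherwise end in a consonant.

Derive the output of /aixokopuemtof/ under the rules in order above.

aixoxofuemdofi

Rule 1 (nasal place assimilation): no segment meets the environment; /aixokopuemtof/ is unchanged.
Rule 2 (post-nasal voicing): /t/ is a voiceless stop immediately after the nasal /m/, so it voices to [d]. /aixokopuemtof/ → aixokopuemdof.
Rule 3 (intervocalic spirantization): /k/ is a stop between vowels /o/ and /o/, so it spirantizes to the fricative [x]. /p/ is a stop between vowels /o/ and /u/, so it spirantizes to the fricative [f]. /aixokopuemdof/ → aixoxofuemdof.
Rule 4 (final i-epenthesis): the form ends in the consonant /f/, so [i] is inserted word-finally. /aixoxofuemdof/ → aixoxofuemdofi.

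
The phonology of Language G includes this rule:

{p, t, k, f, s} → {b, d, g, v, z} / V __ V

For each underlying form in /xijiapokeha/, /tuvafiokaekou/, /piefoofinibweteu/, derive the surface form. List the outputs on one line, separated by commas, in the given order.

/xijiapokeha/: /p/ is a voiceless obstruent between vowels /a/ and /o/, so it voices to [b]. /k/ is a voiceless obstruent between vowels /o/ and /e/, so it voices to [g]. → [xijiabogeha].
/tuvafiokaekou/: /f/ is a voiceless obstruent between vowels /a/ and /i/, so it voices to [v]. /k/ is a voiceless obstruent between vowels /o/ and /a/, so it voices to [g]. /k/ is a voiceless obstruent between vowels /e/ and /o/, so it voices to [g]. → [tuvaviogaegou].
/piefoofinibweteu/: /f/ is a voiceless obstruent between vowels /e/ and /o/, so it voices to [v]. /f/ is a voiceless obstruent between vowels /o/ and /i/, so it voices to [v]. /t/ is a voiceless obstruent between vowels /e/ and /e/, so it voices to [d]. → [pievoovinibwedeu].

xijiabogeha, tuvaviogaegou, pievoovinibwedeu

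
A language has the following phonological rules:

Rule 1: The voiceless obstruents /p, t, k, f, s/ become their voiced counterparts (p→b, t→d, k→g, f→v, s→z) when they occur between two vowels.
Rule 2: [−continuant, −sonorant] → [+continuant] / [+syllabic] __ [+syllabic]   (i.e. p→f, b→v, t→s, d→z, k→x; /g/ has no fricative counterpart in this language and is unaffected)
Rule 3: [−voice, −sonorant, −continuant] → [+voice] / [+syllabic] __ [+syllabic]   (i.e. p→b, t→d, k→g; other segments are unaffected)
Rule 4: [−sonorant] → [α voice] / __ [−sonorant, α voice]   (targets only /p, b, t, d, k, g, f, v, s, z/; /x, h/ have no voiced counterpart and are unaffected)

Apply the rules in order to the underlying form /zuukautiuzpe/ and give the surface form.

zuugauziuspe

Rule 1 (intervocalic voicing): /k/ is a voiceless obstruent between vowels /u/ and /a/, so it voices to [g]. /t/ is a voiceless obstruent between vowels /u/ and /i/, so it voices to [d]. /zuukautiuzpe/ → zuugaudiuzpe.
Rule 2 (intervocalic spirantization): /d/ is a stop between vowels /u/ and /i/, so it spirantizes to the fricative [z]. /zuugaudiuzpe/ → zuugauziuzpe.
Rule 3 (intervocalic voicing): no segment meets the environment; /zuugauziuzpe/ is unchanged.
Rule 4 (regressive voicing assimilation): /z/ precedes the voiceless obstruent /p/, so it devoices to [s] by assimilation. /zuugauziuzpe/ → zuugauziuspe.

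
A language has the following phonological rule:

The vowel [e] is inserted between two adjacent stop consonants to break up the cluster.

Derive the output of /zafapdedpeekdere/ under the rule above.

zafapededepeekedere

/p/ and /d/ form a stop–stop cluster, so [e] is inserted between them.
/d/ and /p/ form a stop–stop cluster, so [e] is inserted between them.
/k/ and /d/ form a stop–stop cluster, so [e] is inserted between them.
Surface form: [zafapededepeekedere].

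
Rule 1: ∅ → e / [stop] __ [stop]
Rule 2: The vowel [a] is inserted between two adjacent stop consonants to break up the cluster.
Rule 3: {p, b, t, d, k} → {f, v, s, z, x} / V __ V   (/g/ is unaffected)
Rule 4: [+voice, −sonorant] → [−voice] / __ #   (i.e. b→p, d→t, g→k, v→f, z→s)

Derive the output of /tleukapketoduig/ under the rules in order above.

Rule 1 (stop-cluster e-epenthesis): /p/ and /k/ form a stop–stop cluster, so [e] is inserted between them. /tleukapketoduig/ → tleukapeketoduig.
Rule 2 (stop-cluster a-epenthesis): no segment meets the environment; /tleukapeketoduig/ is unchanged.
Rule 3 (intervocalic spirantization): /k/ is a stop between vowels /u/ and /a/, so it spirantizes to the fricative [x]. /p/ is a stop between vowels /a/ and /e/, so it spirantizes to the fricative [f]. /k/ is a stop between vowels /e/ and /e/, so it spirantizes to the fricative [x]. /t/ is a stop between vowels /e/ and /o/, so it spirantizes to the fricative [s]. /d/ is a stop between vowels /o/ and /u/, so it spirantizes to the fricative [z]. /tleukapeketoduig/ → tleuxafexesozuig.
Rule 4 (final devoicing): /g/ is a voiced obstruent in word-final position, so it devoices to [k]. /tleuxafexesozuig/ → tleuxafexesozuik.

tleuxafexesozuik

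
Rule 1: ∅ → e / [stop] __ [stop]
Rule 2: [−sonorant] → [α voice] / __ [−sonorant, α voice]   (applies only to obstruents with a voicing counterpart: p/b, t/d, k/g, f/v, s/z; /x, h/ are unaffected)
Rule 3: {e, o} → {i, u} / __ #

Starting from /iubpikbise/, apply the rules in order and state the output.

iubepikebisi

Rule 1 (stop-cluster e-epenthesis): /b/ and /p/ form a stop–stop cluster, so [e] is inserted between them. /k/ and /b/ form a stop–stop cluster, so [e] is inserted between them. /iubpikbise/ → iubepikebise.
Rule 2 (regressive voicing assimilation): no segment meets the environment; /iubepikebise/ is unchanged.
Rule 3 (final vowel raising): /e/ is a mid vowel in word-final position, so it raises to [i]. /iubepikebise/ → iubepikebisi.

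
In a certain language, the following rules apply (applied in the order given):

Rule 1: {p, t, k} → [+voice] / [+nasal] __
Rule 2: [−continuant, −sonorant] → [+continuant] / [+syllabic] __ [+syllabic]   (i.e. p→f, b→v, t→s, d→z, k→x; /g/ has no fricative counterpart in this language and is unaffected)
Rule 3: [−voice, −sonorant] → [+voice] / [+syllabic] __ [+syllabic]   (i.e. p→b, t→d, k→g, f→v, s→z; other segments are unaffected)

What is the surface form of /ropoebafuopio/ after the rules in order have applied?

rovoevavuovio

Rule 1 (post-nasal voicing): no segment meets the environment; /ropoebafuopio/ is unchanged.
Rule 2 (intervocalic spirantization): /p/ is a stop between vowels /o/ and /o/, so it spirantizes to the fricative [f]. /b/ is a stop between vowels /e/ and /a/, so it spirantizes to the fricative [v]. /p/ is a stop between vowels /o/ and /i/, so it spirantizes to the fricative [f]. /ropoebafuopio/ → rofoevafuofio.
Rule 3 (intervocalic voicing): /f/ is a voiceless obstruent between vowels /o/ and /o/, so it voices to [v]. /f/ is a voiceless obstruent between vowels /a/ and /u/, so it voices to [v]. /f/ is a voiceless obstruent between vowels /o/ and /i/, so it voices to [v]. /rofoevafuofio/ → rovoevavuovio.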